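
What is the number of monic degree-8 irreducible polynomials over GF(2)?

The number of monic irreducibles of degree 8 over GF(2) is (1/8)·Σ_{d∣8} μ(8/d) 2^d.
Divisors of 8: 1, 2, 4, 8; μ(8/d) for each: 0, 0, -1, 1.
Σ = − 2^4 + 2^8 = 240.
N = 240/8 = 30.

30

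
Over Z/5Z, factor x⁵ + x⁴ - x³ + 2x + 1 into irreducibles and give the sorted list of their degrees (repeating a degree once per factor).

1, 1, 1, 2

Write f(x) = x⁵ + x⁴ - x³ + 2x + 1.
Roots in Z/5Z: f(0) = 1; f(1) = 4; f(2) = 0 → root; f(3) = 4; f(4) = 0 → root.
Linear factors from roots: (x - 2), (x + 1).
Complete factorization: f(x) = (x - 2)·(x + 1)^2·(x² + x + 2).
Factor degrees with multiplicity: 1 + 1 + 1 + 2 = 5.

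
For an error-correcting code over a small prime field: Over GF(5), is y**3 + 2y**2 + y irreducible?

No

Write m(y) = y**3 + 2y**2 + y.
Check for roots in GF(5): m(0) = 0 → root; m(1) = 4; m(2) = 3; m(3) = 3; m(4) = 0 → root.
m(0) = 0, so (y) divides m(y); m is reducible.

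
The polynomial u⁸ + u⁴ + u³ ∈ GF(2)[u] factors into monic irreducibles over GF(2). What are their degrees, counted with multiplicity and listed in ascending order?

Write f(u) = u⁸ + u⁴ + u³.
Roots in GF(2): f(0) = 0 → root; f(1) = 1.
Linear factors from roots: (u).
Complete factorization: f(u) = (u)^3·(u² + u + 1)·(u³ + u² + 1).
Factor degrees with multiplicity: 1 + 1 + 1 + 2 + 3 = 8.

1, 1, 1, 2, 3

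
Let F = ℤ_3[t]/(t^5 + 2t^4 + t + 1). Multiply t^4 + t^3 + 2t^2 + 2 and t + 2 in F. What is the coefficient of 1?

0

Multiply in ℤ_3[t]: (t^4 + t^3 + 2t^2 + 2)·(t + 2) = t^5 + t^3 + t^2 + 2t + 1.
Reduce using t^5 ≡ t^4 + 2t + 2 (mod t^5 + 2t^4 + t + 1).
Reduced: t^4 + t^3 + t^2 + t.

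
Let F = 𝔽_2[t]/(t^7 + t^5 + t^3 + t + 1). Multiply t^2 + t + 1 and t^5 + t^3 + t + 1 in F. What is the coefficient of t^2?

Multiply in 𝔽_2[t]: (t^2 + t + 1)·(t^5 + t^3 + t + 1) = t^7 + t^6 + t^4 + 1.
Reduce using t^7 ≡ t^5 + t^3 + t + 1 (mod t^7 + t^5 + t^3 + t + 1).
Reduced: t^6 + t^5 + t^4 + t^3 + t.

0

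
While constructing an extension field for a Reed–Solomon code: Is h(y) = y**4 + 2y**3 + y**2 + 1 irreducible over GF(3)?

Check for roots in GF(3): h(0) = 1; h(1) = 2; h(2) = 1.
No roots, so no linear factors.
Monic irreducibles of degree 2 over GF(3): y**2 + 1, y**2 + y + 2, y**2 + 2y + 2.
None of them divide h (all give nonzero remainder).
No irreducible factor of degree ≤ 2 exists, so h is irreducible over GF(3).

Yes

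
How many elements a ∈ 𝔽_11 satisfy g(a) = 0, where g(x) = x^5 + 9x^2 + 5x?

Evaluate at each of the 11 elements of 𝔽_11:
g(0) = 0 → root; g(1) = 4; g(2) = 1; g(3) = 9; g(4) = 0 → root; g(5) = 9; g(6) = 1; g(7) = 2; g(8) = 10; g(9) = 5; g(10) = 3.
Roots: {0, 4}.

2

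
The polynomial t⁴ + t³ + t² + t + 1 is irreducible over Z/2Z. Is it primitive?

No

Write f(t) = t⁴ + t³ + t² + t + 1.
|GF(2^4)^×| = 2^4 − 1 = 15. Prime factorization: 15 = 3·5.
f is primitive ⇔ t has order 15 in GF(2)[t]/(f), i.e. t^(15/q) ≠ 1 for each prime q | 15.
t^(5) mod f = 1
t^(3) mod f = t³.
Since t^(5) = 1, the order of t divides 5 < 15; not primitive.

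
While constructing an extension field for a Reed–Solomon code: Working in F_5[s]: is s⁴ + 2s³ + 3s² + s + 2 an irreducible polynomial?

Write f(s) = s⁴ + 2s³ + 3s² + s + 2.
Check for roots in F_5: f(0) = 2; f(1) = 4; f(2) = 3; f(3) = 2; f(4) = 3.
No roots, so no linear factors.
Degree-2 irreducible divisors: test the 10 monic irreducibles of degree 2 over GF(5).
None of them divide f (all give nonzero remainder).
No irreducible factor of degree ≤ 2 exists, so f is irreducible over GF(5).

Yes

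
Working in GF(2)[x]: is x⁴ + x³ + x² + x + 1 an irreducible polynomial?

Write h(x) = x⁴ + x³ + x² + x + 1.
Check for roots in GF(2): h(0) = 1; h(1) = 1.
No roots, so no linear factors.
Monic irreducibles of degree 2 over GF(2): x² + x + 1.
None of them divide h (all give nonzero remainder).
No irreducible factor of degree ≤ 2 exists, so h is irreducible over GF(2).

Yes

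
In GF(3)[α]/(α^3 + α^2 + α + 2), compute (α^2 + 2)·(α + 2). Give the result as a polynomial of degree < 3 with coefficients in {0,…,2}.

Multiply in GF(3)[α]: (α^2 + 2)·(α + 2) = α^3 + 2α^2 + 2α + 1.
Reduce using α^3 ≡ 2α^2 + 2α + 1 (mod α^3 + α^2 + α + 2).
Reduced: α^2 + α + 2.

α^2 + α + 2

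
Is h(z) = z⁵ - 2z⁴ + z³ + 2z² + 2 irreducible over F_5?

No

Check for roots in F_5: h(0) = 2; h(1) = 4; h(2) = 3; h(3) = 3; h(4) = 0 → root.
h(4) = 0, so (z − 4) divides h(z); h is reducible.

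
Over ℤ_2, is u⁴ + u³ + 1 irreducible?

Yes

Write P(u) = u⁴ + u³ + 1.
Check for roots in ℤ_2: P(0) = 1; P(1) = 1.
No roots, so no linear factors.
Monic irreducibles of degree 2 over GF(2): u² + u + 1.
None of them divide P (all give nonzero remainder).
No irreducible factor of degree ≤ 2 exists, so P is irreducible over GF(2).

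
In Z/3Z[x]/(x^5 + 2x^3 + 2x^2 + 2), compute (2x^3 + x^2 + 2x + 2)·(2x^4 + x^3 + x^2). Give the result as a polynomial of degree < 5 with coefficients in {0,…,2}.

Multiply in Z/3Z[x]: (2x^3 + x^2 + 2x + 2)·(2x^4 + x^3 + x^2) = x^7 + x^6 + x^5 + x^4 + x^3 + 2x^2.
Reduce using x^5 ≡ x^3 + x^2 + 1 (mod x^5 + 2x^3 + 2x^2 + 2).
Reduced: x^3 + 2x^2 + x + 2.

x^3 + 2x^2 + x + 2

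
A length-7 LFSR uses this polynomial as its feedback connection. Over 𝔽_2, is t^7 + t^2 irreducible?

Write P(t) = t^7 + t^2.
Check for roots in 𝔽_2: P(0) = 0 → root; P(1) = 0 → root.
P(0) = 0, so (t) divides P(t); P is reducible.

No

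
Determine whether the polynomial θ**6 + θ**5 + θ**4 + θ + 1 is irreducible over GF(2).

Yes

Write h(θ) = θ**6 + θ**5 + θ**4 + θ + 1.
Check for roots in GF(2): h(0) = 1; h(1) = 1.
No roots, so no linear factors.
Monic irreducibles of degree 2 over GF(2): θ**2 + θ + 1.
None of them divide h (all give nonzero remainder).
Monic irreducibles of degree 3 over GF(2): θ**3 + θ + 1, θ**3 + θ**2 + 1.
None of them divide h (all give nonzero remainder).
No irreducible factor of degree ≤ 3 exists, so h is irreducible over GF(2).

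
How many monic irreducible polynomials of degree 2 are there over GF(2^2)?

6

Gauss's count: N_{4}(2) = (1/2) Σ_{d|2} μ(2/d)·4^d.
Divisors of 2: 1, 2; μ(2/d) for each: -1, 1.
Σ = − 4^1 + 4^2 = 12.
N = 12/2 = 6.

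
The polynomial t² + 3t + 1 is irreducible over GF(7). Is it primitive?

Write f(t) = t² + 3t + 1.
|GF(7^2)^×| = 7^2 − 1 = 48. Prime factorization: 48 = 2^4·3.
f is primitive ⇔ t has order 48 in GF(7)[t]/(f), i.e. t^(48/q) ≠ 1 for each prime q | 48.
t^(24) mod f = 1
t^(16) mod f = 1
Since t^(24) = 1, the order of t divides 24 < 48; not primitive.

No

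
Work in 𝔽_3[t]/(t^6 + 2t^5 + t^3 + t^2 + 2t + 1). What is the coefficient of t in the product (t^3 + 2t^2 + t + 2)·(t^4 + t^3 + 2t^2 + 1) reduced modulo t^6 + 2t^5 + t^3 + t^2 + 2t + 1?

Multiply in 𝔽_3[t]: (t^3 + 2t^2 + t + 2)·(t^4 + t^3 + 2t^2 + 1) = t^7 + 2t^5 + t^4 + 2t^3 + t + 2.
Reduce using t^6 ≡ t^5 + 2t^3 + 2t^2 + t + 2 (mod t^6 + 2t^5 + t^3 + t^2 + 2t + 1).
Reduced: t + 1.

1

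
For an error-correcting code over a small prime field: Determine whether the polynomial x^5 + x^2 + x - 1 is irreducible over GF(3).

Write P(x) = x^5 + x^2 + x - 1.
Check for roots in GF(3): P(0) = 2; P(1) = 2; P(2) = 1.
No roots, so no linear factors.
Monic irreducibles of degree 2 over GF(3): x^2 + 1, x^2 + x - 1, x^2 - x - 1.
None of them divide P (all give nonzero remainder).
No irreducible factor of degree ≤ 2 exists, so P is irreducible over GF(3).

Yes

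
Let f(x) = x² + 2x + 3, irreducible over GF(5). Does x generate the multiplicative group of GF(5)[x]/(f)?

|GF(5^2)^×| = 5^2 − 1 = 24. Prime factorization: 24 = 2^3·3.
f is primitive ⇔ x has order 24 in GF(5)[x]/(f), i.e. x^(24/q) ≠ 1 for each prime q | 24.
x^(12) mod f = 4.
x^(8) mod f = 4x + 1.
None equal 1, so x has full order 24; f is primitive.

Yes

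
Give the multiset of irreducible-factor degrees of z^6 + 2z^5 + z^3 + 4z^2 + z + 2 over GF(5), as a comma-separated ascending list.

Write h(z) = z^6 + 2z^5 + z^3 + 4z^2 + z + 2.
Roots in GF(5): h(0) = 2; h(1) = 1; h(2) = 1; h(3) = 3; h(4) = 3.
Complete factorization: h(z) = (z^6 + 2z^5 + z^3 + 4z^2 + z + 2).
Factor degrees with multiplicity: 6 = 6.

6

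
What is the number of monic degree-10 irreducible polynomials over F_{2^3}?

107370900

By the necklace-counting formula, N_8(10) = (1/10) Σ_{d|10} μ(10/d)·8^d.
Divisors of 10: 1, 2, 5, 10; μ(10/d) for each: 1, -1, -1, 1.
Σ = 8^1 − 8^2 − 8^5 + 8^10 = 1073709000.
N = 1073709000/10 = 107370900.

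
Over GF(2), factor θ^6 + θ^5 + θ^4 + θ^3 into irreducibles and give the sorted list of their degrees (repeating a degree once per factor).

Write h(θ) = θ^6 + θ^5 + θ^4 + θ^3.
Roots in GF(2): h(0) = 0 → root; h(1) = 0 → root.
Linear factors from roots: (θ), (θ + 1).
Complete factorization: h(θ) = (θ)^3·(θ + 1)^3.
Factor degrees with multiplicity: 1 + 1 + 1 + 1 + 1 + 1 = 6.

1, 1, 1, 1, 1, 1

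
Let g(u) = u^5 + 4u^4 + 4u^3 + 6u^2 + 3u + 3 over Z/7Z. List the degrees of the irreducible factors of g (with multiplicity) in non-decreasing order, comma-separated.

Linear factors from roots: (u + 6), (u + 5), (u + 3), (u + 2).
Complete factorization: g(u) = (u + 3)·(u + 5)·(u + 6)·(u + 2)^2.
Factor degrees with multiplicity: 1 + 1 + 1 + 1 + 1 = 5.

1, 1, 1, 1, 1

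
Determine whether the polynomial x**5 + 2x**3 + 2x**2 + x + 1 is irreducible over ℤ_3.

Write m(x) = x**5 + 2x**3 + 2x**2 + x + 1.
Check for roots in ℤ_3: m(0) = 1; m(1) = 1; m(2) = 2.
No roots, so no linear factors.
Monic irreducibles of degree 2 over GF(3): x**2 + 1, x**2 + x + 2, x**2 + 2x + 2.
None of them divide m (all give nonzero remainder).
No irreducible factor of degree ≤ 2 exists, so m is irreducible over GF(3).

Yes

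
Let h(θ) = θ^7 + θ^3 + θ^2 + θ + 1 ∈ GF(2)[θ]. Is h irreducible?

Yes

Check for roots in GF(2): h(0) = 1; h(1) = 1.
No roots, so no linear factors.
Monic irreducibles of degree 2 over GF(2): θ^2 + θ + 1.
None of them divide h (all give nonzero remainder).
Monic irreducibles of degree 3 over GF(2): θ^3 + θ + 1, θ^3 + θ^2 + 1.
None of them divide h (all give nonzero remainder).
No irreducible factor of degree ≤ 3 exists, so h is irreducible over GF(2).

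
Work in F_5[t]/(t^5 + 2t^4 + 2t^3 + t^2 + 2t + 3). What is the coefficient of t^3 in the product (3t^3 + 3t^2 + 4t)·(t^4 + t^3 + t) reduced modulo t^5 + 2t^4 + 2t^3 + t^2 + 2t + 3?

Multiply in F_5[t]: (3t^3 + 3t^2 + 4t)·(t^4 + t^3 + t) = 3t^7 + t^6 + 2t^5 + 2t^4 + 3t^3 + 4t^2.
Reduce using t^5 ≡ 3t^4 + 3t^3 + 4t^2 + 3t + 2 (mod t^5 + 2t^4 + 2t^3 + t^2 + 2t + 3).
Reduced: 2t^4 + 4t^2 + 3t + 2.

0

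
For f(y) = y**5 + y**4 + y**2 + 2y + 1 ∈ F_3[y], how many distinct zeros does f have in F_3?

2

Evaluate at each of the 3 elements of F_3:
f(0) = 1; f(1) = 0 → root; f(2) = 0 → root.
Roots: {1, 2}.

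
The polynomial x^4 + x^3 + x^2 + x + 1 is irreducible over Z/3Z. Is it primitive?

Write f(x) = x^4 + x^3 + x^2 + x + 1.
|GF(3^4)^×| = 3^4 − 1 = 80. Prime factorization: 80 = 2^4·5.
f is primitive ⇔ x has order 80 in GF(3)[x]/(f), i.e. x^(80/q) ≠ 1 for each prime q | 80.
x^(40) mod f = 1
x^(16) mod f = x.
Since x^(40) = 1, the order of x divides 40 < 80; not primitive.

No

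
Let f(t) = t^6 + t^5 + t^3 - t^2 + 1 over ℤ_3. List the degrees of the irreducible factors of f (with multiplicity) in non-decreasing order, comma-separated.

Roots in ℤ_3: f(0) = 1; f(1) = 0 → root; f(2) = 2.
Linear factors from roots: (t - 1).
Complete factorization: f(t) = (t - 1)^3·(t^3 + t^2 - 1).
Factor degrees with multiplicity: 1 + 1 + 1 + 3 = 6.

1, 1, 1, 3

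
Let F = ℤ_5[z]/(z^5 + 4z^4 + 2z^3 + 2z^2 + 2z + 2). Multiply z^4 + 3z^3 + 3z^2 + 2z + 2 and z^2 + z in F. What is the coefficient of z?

0

Multiply in ℤ_5[z]: (z^4 + 3z^3 + 3z^2 + 2z + 2)·(z^2 + z) = z^6 + 4z^5 + z^4 + 4z^2 + 2z.
Reduce using z^5 ≡ z^4 + 3z^3 + 3z^2 + 3z + 3 (mod z^5 + 4z^4 + 2z^3 + 2z^2 + 2z + 2).
Reduced: 4z^4 + 3z^3 + 2z^2.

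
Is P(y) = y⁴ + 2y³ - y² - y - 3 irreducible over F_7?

Yes

Check for roots in F_7: P(0) = 4; P(1) = 5; P(2) = 2; P(3) = 1; P(4) = 4; P(5) = 2; P(6) = 3.
No roots, so no linear factors.
Degree-2 irreducible divisors: test the 21 monic irreducibles of degree 2 over GF(7).
None of them divide P (all give nonzero remainder).
No irreducible factor of degree ≤ 2 exists, so P is irreducible over GF(7).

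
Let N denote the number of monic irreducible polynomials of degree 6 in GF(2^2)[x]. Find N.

By the necklace-counting formula, N_4(6) = (1/6) Σ_{d|6} μ(6/d)·4^d.
Divisors of 6: 1, 2, 3, 6; μ(6/d) for each: 1, -1, -1, 1.
Σ = 4^1 − 4^2 − 4^3 + 4^6 = 4020.
N = 4020/6 = 670.

670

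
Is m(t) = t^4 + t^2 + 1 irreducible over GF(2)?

Check for roots in GF(2): m(0) = 1; m(1) = 1.
No roots, so no linear factors.
Monic irreducibles of degree 2 over GF(2): t^2 + t + 1.
t^2 + t + 1 divides m: m(t) = (t^2 + t + 1)·(t^2 + t + 1).

No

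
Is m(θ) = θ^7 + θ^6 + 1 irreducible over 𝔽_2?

Check for roots in 𝔽_2: m(0) = 1; m(1) = 1.
No roots, so no linear factors.
Monic irreducibles of degree 2 over GF(2): θ^2 + θ + 1.
None of them divide m (all give nonzero remainder).
Monic irreducibles of degree 3 over GF(2): θ^3 + θ + 1, θ^3 + θ^2 + 1.
None of them divide m (all give nonzero remainder).
No irreducible factor of degree ≤ 3 exists, so m is irreducible over GF(2).

Yes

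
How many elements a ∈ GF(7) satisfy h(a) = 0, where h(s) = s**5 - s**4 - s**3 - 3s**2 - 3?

Evaluate at each of the 7 elements of GF(7):
h(0) = 4; h(1) = 0 → root; h(2) = 0 → root; h(3) = 0 → root; h(4) = 2; h(5) = 1; h(6) = 0 → root.
Roots: {1, 2, 3, 6}.

4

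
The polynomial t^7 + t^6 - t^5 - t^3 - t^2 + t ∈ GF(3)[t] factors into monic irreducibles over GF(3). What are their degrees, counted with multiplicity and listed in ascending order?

1, 1, 1, 2, 2

Write h(t) = t^7 + t^6 - t^5 - t^3 - t^2 + t.
Roots in GF(3): h(0) = 0 → root; h(1) = 0 → root; h(2) = 0 → root.
Linear factors from roots: (t), (t - 1), (t + 1).
Complete factorization: h(t) = (t)·(t + 1)·(t - 1)·(t^2 + 1)·(t^2 + t - 1).
Factor degrees with multiplicity: 1 + 1 + 1 + 2 + 2 = 7.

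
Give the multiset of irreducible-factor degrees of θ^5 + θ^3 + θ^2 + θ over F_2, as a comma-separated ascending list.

Write h(θ) = θ^5 + θ^3 + θ^2 + θ.
Roots in F_2: h(0) = 0 → root; h(1) = 0 → root.
Linear factors from roots: (θ), (θ + 1).
Complete factorization: h(θ) = (θ)·(θ + 1)·(θ^3 + θ^2 + 1).
Factor degrees with multiplicity: 1 + 1 + 3 = 5.

1, 1, 3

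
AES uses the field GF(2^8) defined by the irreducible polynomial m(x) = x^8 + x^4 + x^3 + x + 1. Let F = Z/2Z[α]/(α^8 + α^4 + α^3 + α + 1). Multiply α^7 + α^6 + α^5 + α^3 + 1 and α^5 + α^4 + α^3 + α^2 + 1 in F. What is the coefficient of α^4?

1

Multiply in Z/2Z[α]: (α^7 + α^6 + α^5 + α^3 + 1)·(α^5 + α^4 + α^3 + α^2 + 1) = α^12 + α^10 + α^9 + α^8 + α^7 + α^5 + α^4 + α^2 + 1.
Reduce using α^8 ≡ α^4 + α^3 + α + 1 (mod α^8 + α^4 + α^3 + α + 1).
Reduced: α^6 + α^4 + α^3 + α^2 + α + 1.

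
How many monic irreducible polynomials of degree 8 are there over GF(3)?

810

Gauss's count: N_{3}(8) = (1/8) Σ_{d|8} μ(8/d)·3^d.
Divisors of 8: 1, 2, 4, 8; μ(8/d) for each: 0, 0, -1, 1.
Σ = − 3^4 + 3^8 = 6480.
N = 6480/8 = 810.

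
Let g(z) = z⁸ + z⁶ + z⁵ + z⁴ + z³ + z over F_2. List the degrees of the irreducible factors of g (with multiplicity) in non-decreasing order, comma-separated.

Roots in F_2: g(0) = 0 → root; g(1) = 0 → root.
Linear factors from roots: (z), (z + 1).
Complete factorization: g(z) = (z)·(z + 1)·(z² + z + 1)^3.
Factor degrees with multiplicity: 1 + 1 + 2 + 2 + 2 = 8.

1, 1, 2, 2, 2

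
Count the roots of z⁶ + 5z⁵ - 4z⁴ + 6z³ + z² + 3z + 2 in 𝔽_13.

2

Write f(z) = z⁶ + 5z⁵ - 4z⁴ + 6z³ + z² + 3z + 2.
Evaluate at each of the 13 elements of 𝔽_13:
f(0) = 2; f(1) = 1; f(2) = 12; f(3) = 8; f(4) = 0 → root; f(5) = 6; f(6) = 12; f(7) = 3; f(8) = 12; f(9) = 5; f(10) = 5; f(11) = 0 → root; f(12) = 12.
Roots: {4, 11}.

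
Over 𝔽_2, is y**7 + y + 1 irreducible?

Yes

Write P(y) = y**7 + y + 1.
Check for roots in 𝔽_2: P(0) = 1; P(1) = 1.
No roots, so no linear factors.
Monic irreducibles of degree 2 over GF(2): y**2 + y + 1.
None of them divide P (all give nonzero remainder).
Monic irreducibles of degree 3 over GF(2): y**3 + y + 1, y**3 + y**2 + 1.
None of them divide P (all give nonzero remainder).
No irreducible factor of degree ≤ 3 exists, so P is irreducible over GF(2).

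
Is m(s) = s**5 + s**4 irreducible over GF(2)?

Check for roots in GF(2): m(0) = 0 → root; m(1) = 0 → root.
m(0) = 0, so (s) divides m(s); m is reducible.

No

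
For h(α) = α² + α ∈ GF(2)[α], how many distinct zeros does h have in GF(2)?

2

Evaluate at each of the 2 elements of GF(2):
h(0) = 0 → root; h(1) = 0 → root.
Roots: {0, 1}.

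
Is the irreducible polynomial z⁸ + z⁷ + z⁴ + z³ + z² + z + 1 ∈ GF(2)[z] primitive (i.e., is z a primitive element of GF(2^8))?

No

Write f(z) = z⁸ + z⁷ + z⁴ + z³ + z² + z + 1.
|GF(2^8)^×| = 2^8 − 1 = 255. Prime factorization: 255 = 3·5·17.
f is primitive ⇔ z has order 255 in GF(2)[z]/(f), i.e. z^(255/q) ≠ 1 for each prime q | 255.
z^(85) mod f = z⁷ + z⁶ + z⁵ + z⁴ + z³ + z + 1.
z^(51) mod f = 1
z^(15) mod f = z⁷ + z⁶ + z⁵ + z⁴ + 1.
Since z^(51) = 1, the order of z divides 51 < 255; not primitive.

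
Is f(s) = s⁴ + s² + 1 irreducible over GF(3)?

Check for roots in GF(3): f(0) = 1; f(1) = 0 → root; f(2) = 0 → root.
f(1) = 0, so (s − 1) divides f(s); f is reducible.

No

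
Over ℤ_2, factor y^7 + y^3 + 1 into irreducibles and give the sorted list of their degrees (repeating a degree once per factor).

7

Write f(y) = y^7 + y^3 + 1.
Roots in ℤ_2: f(0) = 1; f(1) = 1.
Complete factorization: f(y) = (y^7 + y^3 + 1).
Factor degrees with multiplicity: 7 = 7.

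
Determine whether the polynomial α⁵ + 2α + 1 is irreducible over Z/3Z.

Yes

Write f(α) = α⁵ + 2α + 1.
Check for roots in Z/3Z: f(0) = 1; f(1) = 1; f(2) = 1.
No roots, so no linear factors.
Monic irreducibles of degree 2 over GF(3): α² + 1, α² + α + 2, α² + 2α + 2.
None of them divide f (all give nonzero remainder).
No irreducible factor of degree ≤ 2 exists, so f is irreducible over GF(3).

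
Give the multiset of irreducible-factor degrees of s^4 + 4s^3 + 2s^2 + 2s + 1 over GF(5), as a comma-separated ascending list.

Write f(s) = s^4 + 4s^3 + 2s^2 + 2s + 1.
Roots in GF(5): f(0) = 1; f(1) = 0 → root; f(2) = 1; f(3) = 4; f(4) = 3.
Linear factors from roots: (s + 4).
Complete factorization: f(s) = (s + 4)·(s^3 + 2s + 4).
Factor degrees with multiplicity: 1 + 3 = 4.

1, 3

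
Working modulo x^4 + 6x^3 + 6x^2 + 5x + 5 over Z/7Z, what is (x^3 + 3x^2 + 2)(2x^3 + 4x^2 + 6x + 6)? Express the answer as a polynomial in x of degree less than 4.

6x^3 + 2x^2 + 2x + 6

Multiply in Z/7Z[x]: (x^3 + 3x^2 + 2)·(2x^3 + 4x^2 + 6x + 6) = 2x^6 + 3x^5 + 4x^4 + 5x^2 + 5x + 5.
Reduce using x^4 ≡ x^3 + x^2 + 2x + 2 (mod x^4 + 6x^3 + 6x^2 + 5x + 5).
Reduced: 6x^3 + 2x^2 + 2x + 6.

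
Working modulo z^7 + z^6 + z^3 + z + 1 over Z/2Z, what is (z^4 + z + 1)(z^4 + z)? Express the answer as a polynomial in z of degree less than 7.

Multiply in Z/2Z[z]: (z^4 + z + 1)·(z^4 + z) = z^8 + z^4 + z^2 + z.
Reduce using z^7 ≡ z^6 + z^3 + z + 1 (mod z^7 + z^6 + z^3 + z + 1).
Reduced: z^6 + z^3 + z + 1.

z^6 + z^3 + z + 1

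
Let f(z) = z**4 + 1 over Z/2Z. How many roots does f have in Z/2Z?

Evaluate at each of the 2 elements of Z/2Z:
f(0) = 1; f(1) = 0 → root.
Roots: {1}.

1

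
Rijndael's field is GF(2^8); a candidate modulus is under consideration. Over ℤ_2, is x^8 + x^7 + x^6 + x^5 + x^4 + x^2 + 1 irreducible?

Yes

Write g(x) = x^8 + x^7 + x^6 + x^5 + x^4 + x^2 + 1.
Check for roots in ℤ_2: g(0) = 1; g(1) = 1.
No roots, so no linear factors.
Monic irreducibles of degree 2 over GF(2): x^2 + x + 1.
None of them divide g (all give nonzero remainder).
Monic irreducibles of degree 3 over GF(2): x^3 + x + 1, x^3 + x^2 + 1.
None of them divide g (all give nonzero remainder).
Monic irreducibles of degree 4 over GF(2): x^4 + x + 1, x^4 + x^3 + 1, x^4 + x^3 + x^2 + x + 1.
None of them divide g (all give nonzero remainder).
No irreducible factor of degree ≤ 4 exists, so g is irreducible over GF(2).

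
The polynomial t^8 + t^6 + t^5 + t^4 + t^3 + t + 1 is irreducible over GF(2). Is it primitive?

No

Write f(t) = t^8 + t^6 + t^5 + t^4 + t^3 + t + 1.
|GF(2^8)^×| = 2^8 − 1 = 255. Prime factorization: 255 = 3·5·17.
f is primitive ⇔ t has order 255 in GF(2)[t]/(f), i.e. t^(255/q) ≠ 1 for each prime q | 255.
t^(85) mod f = 1
t^(51) mod f = t^6 + t^5 + t^4 + t^3.
t^(15) mod f = t^7 + t^5 + t^4 + t^3 + t^2.
Since t^(85) = 1, the order of t divides 85 < 255; not primitive.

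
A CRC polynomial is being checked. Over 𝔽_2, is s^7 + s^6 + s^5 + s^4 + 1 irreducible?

Write P(s) = s^7 + s^6 + s^5 + s^4 + 1.
Check for roots in 𝔽_2: P(0) = 1; P(1) = 1.
No roots, so no linear factors.
Monic irreducibles of degree 2 over GF(2): s^2 + s + 1.
None of them divide P (all give nonzero remainder).
Monic irreducibles of degree 3 over GF(2): s^3 + s + 1, s^3 + s^2 + 1.
None of them divide P (all give nonzero remainder).
No irreducible factor of degree ≤ 3 exists, so P is irreducible over GF(2).

Yes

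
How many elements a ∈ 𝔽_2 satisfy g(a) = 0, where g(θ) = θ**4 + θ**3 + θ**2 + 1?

Evaluate at each of the 2 elements of 𝔽_2:
g(0) = 1; g(1) = 0 → root.
Roots: {1}.

1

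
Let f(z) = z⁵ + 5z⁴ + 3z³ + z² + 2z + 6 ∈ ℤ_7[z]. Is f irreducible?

Yes

Check for roots in ℤ_7: f(0) = 6; f(1) = 4; f(2) = 3; f(3) = 1; f(4) = 6; f(5) = 2; f(6) = 6.
No roots, so no linear factors.
Degree-2 irreducible divisors: test the 21 monic irreducibles of degree 2 over GF(7).
None of them divide f (all give nonzero remainder).
No irreducible factor of degree ≤ 2 exists, so f is irreducible over GF(7).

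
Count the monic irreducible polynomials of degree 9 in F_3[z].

2184

By the necklace-counting formula, N_3(9) = (1/9) Σ_{d|9} μ(9/d)·3^d.
Divisors of 9: 1, 3, 9; μ(9/d) for each: 0, -1, 1.
Σ = − 3^3 + 3^9 = 19656.
N = 19656/9 = 2184.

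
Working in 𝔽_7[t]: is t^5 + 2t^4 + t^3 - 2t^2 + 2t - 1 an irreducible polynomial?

Write m(t) = t^5 + 2t^4 + t^3 - 2t^2 + 2t - 1.
Check for roots in 𝔽_7: m(0) = 6; m(1) = 3; m(2) = 4; m(3) = 6; m(4) = 0 → root; m(5) = 0 → root; m(6) = 2.
m(4) = 0, so (t − 4) divides m(t); m is reducible.

No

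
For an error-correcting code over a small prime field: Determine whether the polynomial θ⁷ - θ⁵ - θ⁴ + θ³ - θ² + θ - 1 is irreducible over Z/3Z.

Yes

Write h(θ) = θ⁷ - θ⁵ - θ⁴ + θ³ - θ² + θ - 1.
Check for roots in Z/3Z: h(0) = 2; h(1) = 2; h(2) = 1.
No roots, so no linear factors.
Monic irreducibles of degree 2 over GF(3): θ² + 1, θ² + θ - 1, θ² - θ - 1.
None of them divide h (all give nonzero remainder).
Degree-3 irreducible divisors: test the 8 monic irreducibles of degree 3 over GF(3).
None of them divide h (all give nonzero remainder).
No irreducible factor of degree ≤ 3 exists, so h is irreducible over GF(3).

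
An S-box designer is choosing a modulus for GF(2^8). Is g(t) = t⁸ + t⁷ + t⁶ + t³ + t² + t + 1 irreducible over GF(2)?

Check for roots in GF(2): g(0) = 1; g(1) = 1.
No roots, so no linear factors.
Monic irreducibles of degree 2 over GF(2): t² + t + 1.
None of them divide g (all give nonzero remainder).
Monic irreducibles of degree 3 over GF(2): t³ + t + 1, t³ + t² + 1.
None of them divide g (all give nonzero remainder).
Monic irreducibles of degree 4 over GF(2): t⁴ + t + 1, t⁴ + t³ + 1, t⁴ + t³ + t² + t + 1.
None of them divide g (all give nonzero remainder).
No irreducible factor of degree ≤ 4 exists, so g is irreducible over GF(2).

Yes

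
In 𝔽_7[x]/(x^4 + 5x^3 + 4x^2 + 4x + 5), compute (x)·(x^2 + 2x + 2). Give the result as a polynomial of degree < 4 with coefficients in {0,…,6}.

Multiply in 𝔽_7[x]: (x)·(x^2 + 2x + 2) = x^3 + 2x^2 + 2x.
Reduced: x^3 + 2x^2 + 2x.

x^3 + 2x^2 + 2x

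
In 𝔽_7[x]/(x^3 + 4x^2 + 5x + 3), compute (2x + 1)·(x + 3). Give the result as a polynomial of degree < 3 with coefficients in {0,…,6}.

Multiply in 𝔽_7[x]: (2x + 1)·(x + 3) = 2x^2 + 3.
Reduced: 2x^2 + 3.

2x^2 + 3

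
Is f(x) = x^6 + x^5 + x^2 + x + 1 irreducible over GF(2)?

Yes

Check for roots in GF(2): f(0) = 1; f(1) = 1.
No roots, so no linear factors.
Monic irreducibles of degree 2 over GF(2): x^2 + x + 1.
None of them divide f (all give nonzero remainder).
Monic irreducibles of degree 3 over GF(2): x^3 + x + 1, x^3 + x^2 + 1.
None of them divide f (all give nonzero remainder).
No irreducible factor of degree ≤ 3 exists, so f is irreducible over GF(2).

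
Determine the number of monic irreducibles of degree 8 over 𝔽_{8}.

The number of monic irreducibles of degree 8 over GF(8) is (1/8)·Σ_{d∣8} μ(8/d) 8^d.
Divisors of 8: 1, 2, 4, 8; μ(8/d) for each: 0, 0, -1, 1.
Σ = − 8^4 + 8^8 = 16773120.
N = 16773120/8 = 2096640.

2096640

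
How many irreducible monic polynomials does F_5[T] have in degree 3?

Gauss's count: N_{5}(3) = (1/3) Σ_{d|3} μ(3/d)·5^d.
Divisors of 3: 1, 3; μ(3/d) for each: -1, 1.
Σ = − 5^1 + 5^3 = 120.
N = 120/3 = 40.

40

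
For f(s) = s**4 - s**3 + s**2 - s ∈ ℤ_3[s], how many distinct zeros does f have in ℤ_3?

2

Evaluate at each of the 3 elements of ℤ_3:
f(0) = 0 → root; f(1) = 0 → root; f(2) = 1.
Roots: {0, 1}.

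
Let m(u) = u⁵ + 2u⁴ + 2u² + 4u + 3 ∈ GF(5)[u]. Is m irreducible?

Check for roots in GF(5): m(0) = 3; m(1) = 2; m(2) = 3; m(3) = 3; m(4) = 2.
No roots, so no linear factors.
Degree-2 irreducible divisors: test the 10 monic irreducibles of degree 2 over GF(5).
None of them divide m (all give nonzero remainder).
No irreducible factor of degree ≤ 2 exists, so m is irreducible over GF(5).

Yes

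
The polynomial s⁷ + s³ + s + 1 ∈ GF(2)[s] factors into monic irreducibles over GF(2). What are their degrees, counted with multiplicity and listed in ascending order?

1, 2, 4

Write h(s) = s⁷ + s³ + s + 1.
Roots in GF(2): h(0) = 1; h(1) = 0 → root.
Linear factors from roots: (s + 1).
Complete factorization: h(s) = (s + 1)·(s² + s + 1)·(s⁴ + s + 1).
Factor degrees with multiplicity: 1 + 2 + 4 = 7.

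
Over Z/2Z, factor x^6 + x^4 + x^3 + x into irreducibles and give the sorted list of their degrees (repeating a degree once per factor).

1, 1, 1, 1, 2

Write g(x) = x^6 + x^4 + x^3 + x.
Roots in Z/2Z: g(0) = 0 → root; g(1) = 0 → root.
Linear factors from roots: (x), (x + 1).
Complete factorization: g(x) = (x)·(x + 1)^3·(x^2 + x + 1).
Factor degrees with multiplicity: 1 + 1 + 1 + 1 + 2 = 6.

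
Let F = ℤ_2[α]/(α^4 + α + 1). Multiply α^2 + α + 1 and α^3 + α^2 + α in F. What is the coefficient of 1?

Multiply in ℤ_2[α]: (α^2 + α + 1)·(α^3 + α^2 + α) = α^5 + α^3 + α.
Reduce using α^4 ≡ α + 1 (mod α^4 + α + 1).
Reduced: α^3 + α^2.

0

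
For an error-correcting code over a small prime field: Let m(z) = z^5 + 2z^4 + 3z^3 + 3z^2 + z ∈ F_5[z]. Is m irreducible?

No

Check for roots in F_5: m(0) = 0 → root; m(1) = 0 → root; m(2) = 2; m(3) = 1; m(4) = 0 → root.
m(0) = 0, so (z) divides m(z); m is reducible.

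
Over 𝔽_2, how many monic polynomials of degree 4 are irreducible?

By the necklace-counting formula, N_2(4) = (1/4) Σ_{d|4} μ(4/d)·2^d.
Divisors of 4: 1, 2, 4; μ(4/d) for each: 0, -1, 1.
Σ = − 2^2 + 2^4 = 12.
N = 12/4 = 3.

3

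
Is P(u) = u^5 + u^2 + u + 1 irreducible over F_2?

Check for roots in F_2: P(0) = 1; P(1) = 0 → root.
P(1) = 0, so (u − 1) divides P(u); P is reducible.

No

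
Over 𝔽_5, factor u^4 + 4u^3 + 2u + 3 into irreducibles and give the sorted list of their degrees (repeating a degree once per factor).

Write h(u) = u^4 + 4u^3 + 2u + 3.
Roots in 𝔽_5: h(0) = 3; h(1) = 0 → root; h(2) = 0 → root; h(3) = 3; h(4) = 3.
Linear factors from roots: (u + 4), (u + 3).
Complete factorization: h(u) = (u + 3)·(u + 4)·(u^2 + 2u + 4).
Factor degrees with multiplicity: 1 + 1 + 2 = 4.

1, 1, 2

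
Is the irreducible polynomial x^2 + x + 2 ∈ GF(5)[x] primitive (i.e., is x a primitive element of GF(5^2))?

Write f(x) = x^2 + x + 2.
|GF(5^2)^×| = 5^2 − 1 = 24. Prime factorization: 24 = 2^3·3.
f is primitive ⇔ x has order 24 in GF(5)[x]/(f), i.e. x^(24/q) ≠ 1 for each prime q | 24.
x^(12) mod f = 4.
x^(8) mod f = 3x + 1.
None equal 1, so x has full order 24; f is primitive.

Yes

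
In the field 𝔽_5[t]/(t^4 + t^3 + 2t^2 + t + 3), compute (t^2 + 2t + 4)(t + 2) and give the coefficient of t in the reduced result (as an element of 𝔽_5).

Multiply in 𝔽_5[t]: (t^2 + 2t + 4)·(t + 2) = t^3 + 4t^2 + 3t + 3.
Reduced: t^3 + 4t^2 + 3t + 3.

3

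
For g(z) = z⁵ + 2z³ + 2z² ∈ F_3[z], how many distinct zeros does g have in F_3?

Evaluate at each of the 3 elements of F_3:
g(0) = 0 → root; g(1) = 2; g(2) = 2.
Roots: {0}.

1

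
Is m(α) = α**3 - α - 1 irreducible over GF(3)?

Yes

Check for roots in GF(3): m(0) = 2; m(1) = 2; m(2) = 2.
No roots. A degree-3 polynomial over a field with no linear factor is irreducible.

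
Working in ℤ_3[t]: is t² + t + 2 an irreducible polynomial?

Yes

Write g(t) = t² + t + 2.
Check for roots in ℤ_3: g(0) = 2; g(1) = 1; g(2) = 2.
No roots. A degree-2 polynomial over a field with no linear factor is irreducible.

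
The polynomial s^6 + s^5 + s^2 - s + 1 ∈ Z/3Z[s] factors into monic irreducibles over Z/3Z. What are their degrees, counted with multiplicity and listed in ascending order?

Write h(s) = s^6 + s^5 + s^2 - s + 1.
Roots in Z/3Z: h(0) = 1; h(1) = 0 → root; h(2) = 0 → root.
Linear factors from roots: (s - 1), (s + 1).
Complete factorization: h(s) = (s + 1)·(s - 1)^2·(s^3 - s^2 + 1).
Factor degrees with multiplicity: 1 + 1 + 1 + 3 = 6.

1, 1, 1, 3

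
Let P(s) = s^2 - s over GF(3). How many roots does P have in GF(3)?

Evaluate at each of the 3 elements of GF(3):
P(0) = 0 → root; P(1) = 0 → root; P(2) = 2.
Roots: {0, 1}.

2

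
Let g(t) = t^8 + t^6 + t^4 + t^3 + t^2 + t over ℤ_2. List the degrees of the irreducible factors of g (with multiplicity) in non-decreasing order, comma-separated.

Roots in ℤ_2: g(0) = 0 → root; g(1) = 0 → root.
Linear factors from roots: (t), (t + 1).
Complete factorization: g(t) = (t)·(t + 1)^2·(t^2 + t + 1)·(t^3 + t^2 + 1).
Factor degrees with multiplicity: 1 + 1 + 1 + 2 + 3 = 8.

1, 1, 1, 2, 3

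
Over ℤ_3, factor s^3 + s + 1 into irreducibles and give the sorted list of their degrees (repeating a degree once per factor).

1, 2

Write h(s) = s^3 + s + 1.
Roots in ℤ_3: h(0) = 1; h(1) = 0 → root; h(2) = 2.
Linear factors from roots: (s - 1).
Complete factorization: h(s) = (s - 1)·(s^2 + s - 1).
Factor degrees with multiplicity: 1 + 2 = 3.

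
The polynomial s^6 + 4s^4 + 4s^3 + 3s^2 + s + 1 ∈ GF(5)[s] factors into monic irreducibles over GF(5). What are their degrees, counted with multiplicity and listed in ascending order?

1, 2, 3

Write g(s) = s^6 + 4s^4 + 4s^3 + 3s^2 + s + 1.
Roots in GF(5): g(0) = 1; g(1) = 4; g(2) = 0 → root; g(3) = 2; g(4) = 4.
Linear factors from roots: (s + 3).
Complete factorization: g(s) = (s + 3)·(s^2 + 4s + 1)·(s^3 + 3s^2 + 2).
Factor degrees with multiplicity: 1 + 2 + 3 = 6.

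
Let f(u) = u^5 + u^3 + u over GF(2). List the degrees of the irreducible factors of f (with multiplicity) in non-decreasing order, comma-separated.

Roots in GF(2): f(0) = 0 → root; f(1) = 1.
Linear factors from roots: (u).
Complete factorization: f(u) = (u)·(u^2 + u + 1)^2.
Factor degrees with multiplicity: 1 + 2 + 2 = 5.

1, 2, 2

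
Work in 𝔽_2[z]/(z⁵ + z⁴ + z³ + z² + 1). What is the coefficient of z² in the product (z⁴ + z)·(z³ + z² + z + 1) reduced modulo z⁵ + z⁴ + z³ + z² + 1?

Multiply in 𝔽_2[z]: (z⁴ + z)·(z³ + z² + z + 1) = z⁷ + z⁶ + z⁵ + z³ + z² + z.
Reduce using z⁵ ≡ z⁴ + z³ + z² + 1 (mod z⁵ + z⁴ + z³ + z² + 1).
Reduced: z⁴ + z³ + z.

0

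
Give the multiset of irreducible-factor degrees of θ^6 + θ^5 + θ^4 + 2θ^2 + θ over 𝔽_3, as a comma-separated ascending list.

Write f(θ) = θ^6 + θ^5 + θ^4 + 2θ^2 + θ.
Roots in 𝔽_3: f(0) = 0 → root; f(1) = 0 → root; f(2) = 2.
Linear factors from roots: (θ), (θ + 2).
Complete factorization: f(θ) = (θ)·(θ + 2)·(θ^4 + 2θ^3 + 2).
Factor degrees with multiplicity: 1 + 1 + 4 = 6.

1, 1, 4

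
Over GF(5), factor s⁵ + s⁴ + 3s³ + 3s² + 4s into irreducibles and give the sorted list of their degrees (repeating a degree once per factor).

1, 2, 2

Write g(s) = s⁵ + s⁴ + 3s³ + 3s² + 4s.
Roots in GF(5): g(0) = 0 → root; g(1) = 2; g(2) = 2; g(3) = 4; g(4) = 1.
Linear factors from roots: (s).
Complete factorization: g(s) = (s)·(s² + 2s + 4)·(s² + 4s + 1).
Factor degrees with multiplicity: 1 + 2 + 2 = 5.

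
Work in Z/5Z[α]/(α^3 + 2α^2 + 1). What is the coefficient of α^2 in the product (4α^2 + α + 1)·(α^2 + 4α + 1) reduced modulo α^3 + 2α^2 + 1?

Multiply in Z/5Z[α]: (4α^2 + α + 1)·(α^2 + 4α + 1) = 4α^4 + 2α^3 + 4α^2 + 1.
Reduce using α^3 ≡ 3α^2 + 4 (mod α^3 + 2α^2 + 1).
Reduced: α^2 + α + 2.

1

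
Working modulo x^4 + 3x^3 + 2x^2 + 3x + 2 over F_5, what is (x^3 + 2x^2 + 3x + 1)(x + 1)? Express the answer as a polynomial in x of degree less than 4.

3x^2 + x + 4

Multiply in F_5[x]: (x^3 + 2x^2 + 3x + 1)·(x + 1) = x^4 + 3x^3 + 4x + 1.
Reduce using x^4 ≡ 2x^3 + 3x^2 + 2x + 3 (mod x^4 + 3x^3 + 2x^2 + 3x + 2).
Reduced: 3x^2 + x + 4.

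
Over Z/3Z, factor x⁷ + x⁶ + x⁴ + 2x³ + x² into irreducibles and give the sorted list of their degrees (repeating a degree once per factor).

1, 1, 1, 1, 3

Write g(x) = x⁷ + x⁶ + x⁴ + 2x³ + x².
Roots in Z/3Z: g(0) = 0 → root; g(1) = 0 → root; g(2) = 0 → root.
Linear factors from roots: (x), (x + 2), (x + 1).
Complete factorization: g(x) = (x + 1)·(x + 2)·(x)^2·(x³ + x² + x + 2).
Factor degrees with multiplicity: 1 + 1 + 1 + 1 + 3 = 7.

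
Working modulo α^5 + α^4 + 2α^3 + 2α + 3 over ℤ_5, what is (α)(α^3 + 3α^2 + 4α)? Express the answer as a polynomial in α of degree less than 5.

Multiply in ℤ_5[α]: (α)·(α^3 + 3α^2 + 4α) = α^4 + 3α^3 + 4α^2.
Reduced: α^4 + 3α^3 + 4α^2.

α^4 + 3α^3 + 4α^2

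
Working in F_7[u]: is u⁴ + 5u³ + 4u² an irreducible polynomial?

Write h(u) = u⁴ + 5u³ + 4u².
Check for roots in F_7: h(0) = 0 → root; h(1) = 3; h(2) = 2; h(3) = 0 → root; h(4) = 3; h(5) = 6; h(6) = 0 → root.
h(0) = 0, so (u) divides h(u); h is reducible.

No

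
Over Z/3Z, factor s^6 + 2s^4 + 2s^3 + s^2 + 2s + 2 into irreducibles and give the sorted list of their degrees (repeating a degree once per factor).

Write h(s) = s^6 + 2s^4 + 2s^3 + s^2 + 2s + 2.
Roots in Z/3Z: h(0) = 2; h(1) = 1; h(2) = 2.
Complete factorization: h(s) = (s^6 + 2s^4 + 2s^3 + s^2 + 2s + 2).
Factor degrees with multiplicity: 6 = 6.

6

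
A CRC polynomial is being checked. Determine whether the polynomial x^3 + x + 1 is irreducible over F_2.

Yes

Write h(x) = x^3 + x + 1.
Check for roots in F_2: h(0) = 1; h(1) = 1.
No roots. A degree-3 polynomial over a field with no linear factor is irreducible.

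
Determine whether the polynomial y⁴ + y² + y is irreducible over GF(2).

Write P(y) = y⁴ + y² + y.
Check for roots in GF(2): P(0) = 0 → root; P(1) = 1.
P(0) = 0, so (y) divides P(y); P is reducible.

No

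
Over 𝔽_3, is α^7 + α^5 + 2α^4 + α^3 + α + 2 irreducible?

No

Write m(α) = α^7 + α^5 + 2α^4 + α^3 + α + 2.
Check for roots in 𝔽_3: m(0) = 2; m(1) = 2; m(2) = 0 → root.
m(2) = 0, so (α − 2) divides m(α); m is reducible.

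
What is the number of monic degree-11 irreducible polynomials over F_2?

186

x^(2^11) − x is the product of all monic irreducibles of degree dividing 11; Möbius inversion gives N = (1/11) Σ μ(11/d)·2^d.
Divisors of 11: 1, 11; μ(11/d) for each: -1, 1.
Σ = − 2^1 + 2^11 = 2046.
N = 2046/11 = 186.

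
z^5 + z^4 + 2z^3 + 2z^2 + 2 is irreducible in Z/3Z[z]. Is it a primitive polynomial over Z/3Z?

No

Write f(z) = z^5 + z^4 + 2z^3 + 2z^2 + 2.
|GF(3^5)^×| = 3^5 − 1 = 242. Prime factorization: 242 = 2·11^2.
f is primitive ⇔ z has order 242 in GF(3)[z]/(f), i.e. z^(242/q) ≠ 1 for each prime q | 242.
z^(121) mod f = 1
z^(22) mod f = z^4 + 2z^3 + z^2 + 1.
Since z^(121) = 1, the order of z divides 121 < 242; not primitive.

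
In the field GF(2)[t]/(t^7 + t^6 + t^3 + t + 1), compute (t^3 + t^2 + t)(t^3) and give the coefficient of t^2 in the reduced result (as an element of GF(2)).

0

Multiply in GF(2)[t]: (t^3 + t^2 + t)·(t^3) = t^6 + t^5 + t^4.
Reduced: t^6 + t^5 + t^4.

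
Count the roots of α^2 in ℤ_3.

1

Write h(α) = α^2.
Evaluate at each of the 3 elements of ℤ_3:
h(0) = 0 → root; h(1) = 1; h(2) = 1.
Roots: {0}.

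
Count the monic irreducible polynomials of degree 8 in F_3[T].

By the necklace-counting formula, N_3(8) = (1/8) Σ_{d|8} μ(8/d)·3^d.
Divisors of 8: 1, 2, 4, 8; μ(8/d) for each: 0, 0, -1, 1.
Σ = − 3^4 + 3^8 = 6480.
N = 6480/8 = 810.

810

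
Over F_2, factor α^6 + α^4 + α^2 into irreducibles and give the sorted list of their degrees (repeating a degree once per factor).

Write g(α) = α^6 + α^4 + α^2.
Roots in F_2: g(0) = 0 → root; g(1) = 1.
Linear factors from roots: (α).
Complete factorization: g(α) = (α)^2·(α^2 + α + 1)^2.
Factor degrees with multiplicity: 1 + 1 + 2 + 2 = 6.

1, 1, 2, 2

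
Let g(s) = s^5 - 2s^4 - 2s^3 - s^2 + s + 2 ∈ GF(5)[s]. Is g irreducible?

Yes

Check for roots in GF(5): g(0) = 2; g(1) = 4; g(2) = 4; g(3) = 3; g(4) = 4.
No roots, so no linear factors.
Degree-2 irreducible divisors: test the 10 monic irreducibles of degree 2 over GF(5).
None of them divide g (all give nonzero remainder).
No irreducible factor of degree ≤ 2 exists, so g is irreducible over GF(5).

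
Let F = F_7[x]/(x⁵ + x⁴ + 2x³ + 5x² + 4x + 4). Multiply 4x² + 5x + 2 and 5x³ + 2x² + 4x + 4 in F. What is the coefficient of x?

Multiply in F_7[x]: (4x² + 5x + 2)·(5x³ + 2x² + 4x + 4) = 6x⁵ + 5x⁴ + x³ + 5x² + 1.
Reduce using x⁵ ≡ 6x⁴ + 5x³ + 2x² + 3x + 3 (mod x⁵ + x⁴ + 2x³ + 5x² + 4x + 4).
Reduced: 6x⁴ + 3x³ + 3x² + 4x + 5.

4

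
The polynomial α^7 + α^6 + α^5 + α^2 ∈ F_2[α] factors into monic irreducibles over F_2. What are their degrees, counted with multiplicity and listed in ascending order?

Write h(α) = α^7 + α^6 + α^5 + α^2.
Roots in F_2: h(0) = 0 → root; h(1) = 0 → root.
Linear factors from roots: (α), (α + 1).
Complete factorization: h(α) = (α)^2·(α + 1)^2·(α^3 + α^2 + 1).
Factor degrees with multiplicity: 1 + 1 + 1 + 1 + 3 = 7.

1, 1, 1, 1, 3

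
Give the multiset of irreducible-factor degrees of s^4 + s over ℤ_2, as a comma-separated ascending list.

1, 1, 2

Write h(s) = s^4 + s.
Roots in ℤ_2: h(0) = 0 → root; h(1) = 0 → root.
Linear factors from roots: (s), (s + 1).
Complete factorization: h(s) = (s)·(s + 1)·(s^2 + s + 1).
Factor degrees with multiplicity: 1 + 1 + 2 = 4.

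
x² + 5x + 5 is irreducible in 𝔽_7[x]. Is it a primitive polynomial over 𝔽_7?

Write f(x) = x² + 5x + 5.
|GF(7^2)^×| = 7^2 − 1 = 48. Prime factorization: 48 = 2^4·3.
f is primitive ⇔ x has order 48 in GF(7)[x]/(f), i.e. x^(48/q) ≠ 1 for each prime q | 48.
x^(24) mod f = 6.
x^(16) mod f = 4.
None equal 1, so x has full order 48; f is primitive.

Yes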